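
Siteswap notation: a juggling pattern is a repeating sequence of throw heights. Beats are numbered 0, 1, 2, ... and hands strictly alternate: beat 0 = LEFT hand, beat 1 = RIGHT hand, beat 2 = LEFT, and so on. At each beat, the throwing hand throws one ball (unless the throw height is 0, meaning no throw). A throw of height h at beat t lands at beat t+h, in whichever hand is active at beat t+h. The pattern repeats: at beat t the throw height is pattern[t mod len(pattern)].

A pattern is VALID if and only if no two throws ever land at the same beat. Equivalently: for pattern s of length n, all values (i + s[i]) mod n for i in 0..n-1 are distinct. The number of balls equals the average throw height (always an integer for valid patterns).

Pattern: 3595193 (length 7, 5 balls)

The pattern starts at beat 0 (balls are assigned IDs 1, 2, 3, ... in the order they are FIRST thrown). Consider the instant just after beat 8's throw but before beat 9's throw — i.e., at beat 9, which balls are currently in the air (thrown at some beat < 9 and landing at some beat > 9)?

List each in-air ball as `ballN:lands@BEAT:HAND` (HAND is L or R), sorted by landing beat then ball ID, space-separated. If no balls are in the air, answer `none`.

Beat 0 (L): throw ball1 h=3 -> lands@3:R; in-air after throw: [b1@3:R]
Beat 1 (R): throw ball2 h=5 -> lands@6:L; in-air after throw: [b1@3:R b2@6:L]
Beat 2 (L): throw ball3 h=9 -> lands@11:R; in-air after throw: [b1@3:R b2@6:L b3@11:R]
Beat 3 (R): throw ball1 h=5 -> lands@8:L; in-air after throw: [b2@6:L b1@8:L b3@11:R]
Beat 4 (L): throw ball4 h=1 -> lands@5:R; in-air after throw: [b4@5:R b2@6:L b1@8:L b3@11:R]
Beat 5 (R): throw ball4 h=9 -> lands@14:L; in-air after throw: [b2@6:L b1@8:L b3@11:R b4@14:L]
Beat 6 (L): throw ball2 h=3 -> lands@9:R; in-air after throw: [b1@8:L b2@9:R b3@11:R b4@14:L]
Beat 7 (R): throw ball5 h=3 -> lands@10:L; in-air after throw: [b1@8:L b2@9:R b5@10:L b3@11:R b4@14:L]
Beat 8 (L): throw ball1 h=5 -> lands@13:R; in-air after throw: [b2@9:R b5@10:L b3@11:R b1@13:R b4@14:L]
Beat 9 (R): throw ball2 h=9 -> lands@18:L; in-air after throw: [b5@10:L b3@11:R b1@13:R b4@14:L b2@18:L]

Answer: ball5:lands@10:L ball3:lands@11:R ball1:lands@13:R ball4:lands@14:L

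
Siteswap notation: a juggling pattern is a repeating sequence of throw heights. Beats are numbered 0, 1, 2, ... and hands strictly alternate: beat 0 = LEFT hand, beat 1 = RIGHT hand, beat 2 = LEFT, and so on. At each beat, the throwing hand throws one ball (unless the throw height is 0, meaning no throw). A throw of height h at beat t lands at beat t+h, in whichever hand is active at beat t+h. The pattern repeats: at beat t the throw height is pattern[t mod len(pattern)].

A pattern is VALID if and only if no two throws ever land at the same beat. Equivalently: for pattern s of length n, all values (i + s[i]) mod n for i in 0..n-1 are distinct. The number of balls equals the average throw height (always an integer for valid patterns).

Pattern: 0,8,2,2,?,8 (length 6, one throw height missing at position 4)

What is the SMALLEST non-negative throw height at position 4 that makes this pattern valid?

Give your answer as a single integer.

i=0: (0 + 0) mod 6 = 0
i=1: (1 + 8) mod 6 = 3
i=2: (2 + 2) mod 6 = 4
i=3: (3 + 2) mod 6 = 5
i=4: s[i]=? (unknown)
i=5: (5 + 8) mod 6 = 1
Known residues: [0, 1, 3, 4, 5]; need a permutation of 0..5, so missing residue r = 2
Need (4 + s) mod 6 = 2; smallest s = (2 - 4) mod 6 = 4

Answer: 4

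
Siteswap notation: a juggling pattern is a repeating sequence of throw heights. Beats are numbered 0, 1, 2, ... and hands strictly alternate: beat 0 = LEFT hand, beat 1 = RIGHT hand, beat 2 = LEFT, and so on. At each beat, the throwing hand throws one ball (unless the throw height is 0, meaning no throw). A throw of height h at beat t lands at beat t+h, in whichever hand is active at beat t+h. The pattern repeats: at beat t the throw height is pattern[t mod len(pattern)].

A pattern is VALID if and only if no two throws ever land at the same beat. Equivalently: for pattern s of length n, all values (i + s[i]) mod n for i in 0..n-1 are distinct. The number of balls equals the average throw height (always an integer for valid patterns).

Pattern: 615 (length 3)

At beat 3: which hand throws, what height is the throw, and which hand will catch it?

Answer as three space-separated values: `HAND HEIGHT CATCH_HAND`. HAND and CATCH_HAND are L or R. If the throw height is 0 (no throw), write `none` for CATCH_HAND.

Answer: R 6 R

Derivation:
Beat 3: 3 mod 2 = 1, so hand = R
Throw height = pattern[3 mod 3] = pattern[0] = 6
Lands at beat 3+6=9, 9 mod 2 = 1, so catch hand = R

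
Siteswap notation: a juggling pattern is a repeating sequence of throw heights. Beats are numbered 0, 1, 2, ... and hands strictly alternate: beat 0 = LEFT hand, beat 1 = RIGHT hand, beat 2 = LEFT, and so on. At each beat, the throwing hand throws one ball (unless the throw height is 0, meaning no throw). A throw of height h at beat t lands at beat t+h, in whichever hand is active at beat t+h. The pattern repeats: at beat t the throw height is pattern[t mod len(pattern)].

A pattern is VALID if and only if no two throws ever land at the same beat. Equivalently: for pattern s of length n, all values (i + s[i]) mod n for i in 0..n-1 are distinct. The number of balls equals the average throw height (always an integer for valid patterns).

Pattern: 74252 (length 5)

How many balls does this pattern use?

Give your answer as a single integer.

Answer: 4

Derivation:
Pattern = [7, 4, 2, 5, 2], length n = 5
  position 0: throw height = 7, running sum = 7
  position 1: throw height = 4, running sum = 11
  position 2: throw height = 2, running sum = 13
  position 3: throw height = 5, running sum = 18
  position 4: throw height = 2, running sum = 20
Total sum = 20; balls = sum / n = 20 / 5 = 4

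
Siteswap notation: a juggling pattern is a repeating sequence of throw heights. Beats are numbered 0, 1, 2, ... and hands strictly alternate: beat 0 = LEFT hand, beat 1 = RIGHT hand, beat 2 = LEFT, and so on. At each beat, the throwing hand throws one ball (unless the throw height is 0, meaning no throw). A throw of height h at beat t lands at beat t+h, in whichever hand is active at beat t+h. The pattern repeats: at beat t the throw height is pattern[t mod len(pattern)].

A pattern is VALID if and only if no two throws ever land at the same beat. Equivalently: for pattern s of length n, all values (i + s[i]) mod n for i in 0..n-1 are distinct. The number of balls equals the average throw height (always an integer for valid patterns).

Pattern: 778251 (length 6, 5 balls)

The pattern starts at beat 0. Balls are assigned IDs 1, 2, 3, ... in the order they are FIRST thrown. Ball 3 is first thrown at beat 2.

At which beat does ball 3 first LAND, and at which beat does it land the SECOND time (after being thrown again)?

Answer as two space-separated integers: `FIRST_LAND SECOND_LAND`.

Answer: 10 15

Derivation:
Beat 0 (L): throw ball1 h=7 -> lands@7:R; in-air after throw: [b1@7:R]
Beat 1 (R): throw ball2 h=7 -> lands@8:L; in-air after throw: [b1@7:R b2@8:L]
Beat 2 (L): throw ball3 h=8 -> lands@10:L; in-air after throw: [b1@7:R b2@8:L b3@10:L]
Beat 3 (R): throw ball4 h=2 -> lands@5:R; in-air after throw: [b4@5:R b1@7:R b2@8:L b3@10:L]
Beat 4 (L): throw ball5 h=5 -> lands@9:R; in-air after throw: [b4@5:R b1@7:R b2@8:L b5@9:R b3@10:L]
Beat 5 (R): throw ball4 h=1 -> lands@6:L; in-air after throw: [b4@6:L b1@7:R b2@8:L b5@9:R b3@10:L]
Beat 6 (L): throw ball4 h=7 -> lands@13:R; in-air after throw: [b1@7:R b2@8:L b5@9:R b3@10:L b4@13:R]
Beat 7 (R): throw ball1 h=7 -> lands@14:L; in-air after throw: [b2@8:L b5@9:R b3@10:L b4@13:R b1@14:L]
Beat 8 (L): throw ball2 h=8 -> lands@16:L; in-air after throw: [b5@9:R b3@10:L b4@13:R b1@14:L b2@16:L]
Beat 9 (R): throw ball5 h=2 -> lands@11:R; in-air after throw: [b3@10:L b5@11:R b4@13:R b1@14:L b2@16:L]
Beat 10 (L): throw ball3 h=5 -> lands@15:R; in-air after throw: [b5@11:R b4@13:R b1@14:L b3@15:R b2@16:L]
Beat 11 (R): throw ball5 h=1 -> lands@12:L; in-air after throw: [b5@12:L b4@13:R b1@14:L b3@15:R b2@16:L]
Beat 12 (L): throw ball5 h=7 -> lands@19:R; in-air after throw: [b4@13:R b1@14:L b3@15:R b2@16:L b5@19:R]
Beat 13 (R): throw ball4 h=7 -> lands@20:L; in-air after throw: [b1@14:L b3@15:R b2@16:L b5@19:R b4@20:L]
Beat 14 (L): throw ball1 h=8 -> lands@22:L; in-air after throw: [b3@15:R b2@16:L b5@19:R b4@20:L b1@22:L]
Beat 15 (R): throw ball3 h=2 -> lands@17:R; in-air after throw: [b2@16:L b3@17:R b5@19:R b4@20:L b1@22:L]
Ball 3: thrown@2 h=8 -> first land @10; rethrown@10 h=5 -> second land @15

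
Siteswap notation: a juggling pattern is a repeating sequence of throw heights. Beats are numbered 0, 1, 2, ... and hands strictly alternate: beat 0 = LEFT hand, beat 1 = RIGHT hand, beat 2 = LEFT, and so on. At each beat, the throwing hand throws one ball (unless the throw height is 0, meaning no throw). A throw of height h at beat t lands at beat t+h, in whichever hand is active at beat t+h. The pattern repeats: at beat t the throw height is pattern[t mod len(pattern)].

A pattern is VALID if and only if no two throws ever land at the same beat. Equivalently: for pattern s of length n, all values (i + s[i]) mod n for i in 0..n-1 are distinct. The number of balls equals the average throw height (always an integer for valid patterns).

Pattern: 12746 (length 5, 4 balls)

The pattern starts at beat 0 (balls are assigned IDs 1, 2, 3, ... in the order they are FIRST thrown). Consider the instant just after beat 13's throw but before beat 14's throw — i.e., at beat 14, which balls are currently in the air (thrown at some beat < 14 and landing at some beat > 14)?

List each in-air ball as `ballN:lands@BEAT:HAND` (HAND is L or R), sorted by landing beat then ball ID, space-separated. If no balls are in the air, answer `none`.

Beat 0 (L): throw ball1 h=1 -> lands@1:R; in-air after throw: [b1@1:R]
Beat 1 (R): throw ball1 h=2 -> lands@3:R; in-air after throw: [b1@3:R]
Beat 2 (L): throw ball2 h=7 -> lands@9:R; in-air after throw: [b1@3:R b2@9:R]
Beat 3 (R): throw ball1 h=4 -> lands@7:R; in-air after throw: [b1@7:R b2@9:R]
Beat 4 (L): throw ball3 h=6 -> lands@10:L; in-air after throw: [b1@7:R b2@9:R b3@10:L]
Beat 5 (R): throw ball4 h=1 -> lands@6:L; in-air after throw: [b4@6:L b1@7:R b2@9:R b3@10:L]
Beat 6 (L): throw ball4 h=2 -> lands@8:L; in-air after throw: [b1@7:R b4@8:L b2@9:R b3@10:L]
Beat 7 (R): throw ball1 h=7 -> lands@14:L; in-air after throw: [b4@8:L b2@9:R b3@10:L b1@14:L]
Beat 8 (L): throw ball4 h=4 -> lands@12:L; in-air after throw: [b2@9:R b3@10:L b4@12:L b1@14:L]
Beat 9 (R): throw ball2 h=6 -> lands@15:R; in-air after throw: [b3@10:L b4@12:L b1@14:L b2@15:R]
Beat 10 (L): throw ball3 h=1 -> lands@11:R; in-air after throw: [b3@11:R b4@12:L b1@14:L b2@15:R]
Beat 11 (R): throw ball3 h=2 -> lands@13:R; in-air after throw: [b4@12:L b3@13:R b1@14:L b2@15:R]
Beat 12 (L): throw ball4 h=7 -> lands@19:R; in-air after throw: [b3@13:R b1@14:L b2@15:R b4@19:R]
Beat 13 (R): throw ball3 h=4 -> lands@17:R; in-air after throw: [b1@14:L b2@15:R b3@17:R b4@19:R]
Beat 14 (L): throw ball1 h=6 -> lands@20:L; in-air after throw: [b2@15:R b3@17:R b4@19:R b1@20:L]

Answer: ball2:lands@15:R ball3:lands@17:R ball4:lands@19:R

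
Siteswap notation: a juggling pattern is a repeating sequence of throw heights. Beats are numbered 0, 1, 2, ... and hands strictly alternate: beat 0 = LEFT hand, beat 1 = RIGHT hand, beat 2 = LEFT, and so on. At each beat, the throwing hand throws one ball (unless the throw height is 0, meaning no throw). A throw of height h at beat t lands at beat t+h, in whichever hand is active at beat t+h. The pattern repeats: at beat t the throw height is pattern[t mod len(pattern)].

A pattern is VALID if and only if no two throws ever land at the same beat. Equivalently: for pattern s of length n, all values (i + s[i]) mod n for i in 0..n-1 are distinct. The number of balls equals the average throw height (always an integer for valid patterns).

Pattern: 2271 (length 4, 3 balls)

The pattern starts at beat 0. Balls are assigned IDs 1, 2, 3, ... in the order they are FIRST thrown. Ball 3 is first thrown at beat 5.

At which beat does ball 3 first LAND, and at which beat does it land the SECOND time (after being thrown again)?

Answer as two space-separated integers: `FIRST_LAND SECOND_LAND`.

Beat 0 (L): throw ball1 h=2 -> lands@2:L; in-air after throw: [b1@2:L]
Beat 1 (R): throw ball2 h=2 -> lands@3:R; in-air after throw: [b1@2:L b2@3:R]
Beat 2 (L): throw ball1 h=7 -> lands@9:R; in-air after throw: [b2@3:R b1@9:R]
Beat 3 (R): throw ball2 h=1 -> lands@4:L; in-air after throw: [b2@4:L b1@9:R]
Beat 4 (L): throw ball2 h=2 -> lands@6:L; in-air after throw: [b2@6:L b1@9:R]
Beat 5 (R): throw ball3 h=2 -> lands@7:R; in-air after throw: [b2@6:L b3@7:R b1@9:R]
Beat 6 (L): throw ball2 h=7 -> lands@13:R; in-air after throw: [b3@7:R b1@9:R b2@13:R]
Beat 7 (R): throw ball3 h=1 -> lands@8:L; in-air after throw: [b3@8:L b1@9:R b2@13:R]
Beat 8 (L): throw ball3 h=2 -> lands@10:L; in-air after throw: [b1@9:R b3@10:L b2@13:R]
Ball 3: thrown@5 h=2 -> first land @7; rethrown@7 h=1 -> second land @8

Answer: 7 8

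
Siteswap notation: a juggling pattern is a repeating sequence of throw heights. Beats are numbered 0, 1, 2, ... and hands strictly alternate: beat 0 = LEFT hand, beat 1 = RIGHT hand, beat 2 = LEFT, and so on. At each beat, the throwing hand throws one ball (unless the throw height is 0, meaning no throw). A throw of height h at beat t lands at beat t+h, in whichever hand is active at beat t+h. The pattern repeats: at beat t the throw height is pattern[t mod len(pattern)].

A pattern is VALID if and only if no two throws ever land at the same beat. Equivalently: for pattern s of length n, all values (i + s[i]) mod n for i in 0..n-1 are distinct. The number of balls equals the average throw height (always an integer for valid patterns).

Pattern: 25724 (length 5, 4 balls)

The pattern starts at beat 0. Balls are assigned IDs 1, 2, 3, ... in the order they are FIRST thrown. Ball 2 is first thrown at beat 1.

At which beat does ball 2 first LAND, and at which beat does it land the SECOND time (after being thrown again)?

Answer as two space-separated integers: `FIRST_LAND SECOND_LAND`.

Answer: 6 11

Derivation:
Beat 0 (L): throw ball1 h=2 -> lands@2:L; in-air after throw: [b1@2:L]
Beat 1 (R): throw ball2 h=5 -> lands@6:L; in-air after throw: [b1@2:L b2@6:L]
Beat 2 (L): throw ball1 h=7 -> lands@9:R; in-air after throw: [b2@6:L b1@9:R]
Beat 3 (R): throw ball3 h=2 -> lands@5:R; in-air after throw: [b3@5:R b2@6:L b1@9:R]
Beat 4 (L): throw ball4 h=4 -> lands@8:L; in-air after throw: [b3@5:R b2@6:L b4@8:L b1@9:R]
Beat 5 (R): throw ball3 h=2 -> lands@7:R; in-air after throw: [b2@6:L b3@7:R b4@8:L b1@9:R]
Beat 6 (L): throw ball2 h=5 -> lands@11:R; in-air after throw: [b3@7:R b4@8:L b1@9:R b2@11:R]
Beat 7 (R): throw ball3 h=7 -> lands@14:L; in-air after throw: [b4@8:L b1@9:R b2@11:R b3@14:L]
Beat 8 (L): throw ball4 h=2 -> lands@10:L; in-air after throw: [b1@9:R b4@10:L b2@11:R b3@14:L]
Beat 9 (R): throw ball1 h=4 -> lands@13:R; in-air after throw: [b4@10:L b2@11:R b1@13:R b3@14:L]
Beat 10 (L): throw ball4 h=2 -> lands@12:L; in-air after throw: [b2@11:R b4@12:L b1@13:R b3@14:L]
Beat 11 (R): throw ball2 h=5 -> lands@16:L; in-air after throw: [b4@12:L b1@13:R b3@14:L b2@16:L]
Ball 2: thrown@1 h=5 -> first land @6; rethrown@6 h=5 -> second land @11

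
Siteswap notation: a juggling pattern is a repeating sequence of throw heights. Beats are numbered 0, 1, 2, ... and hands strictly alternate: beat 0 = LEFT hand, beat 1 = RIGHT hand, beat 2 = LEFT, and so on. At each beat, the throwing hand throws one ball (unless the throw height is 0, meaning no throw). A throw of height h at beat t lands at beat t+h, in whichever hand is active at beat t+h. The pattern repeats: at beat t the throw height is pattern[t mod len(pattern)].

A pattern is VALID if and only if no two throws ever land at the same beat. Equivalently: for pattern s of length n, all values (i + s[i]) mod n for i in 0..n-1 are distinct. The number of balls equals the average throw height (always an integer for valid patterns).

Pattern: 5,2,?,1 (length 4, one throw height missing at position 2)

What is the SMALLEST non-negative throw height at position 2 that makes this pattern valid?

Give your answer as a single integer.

i=0: (0 + 5) mod 4 = 1
i=1: (1 + 2) mod 4 = 3
i=2: s[i]=? (unknown)
i=3: (3 + 1) mod 4 = 0
Known residues: [0, 1, 3]; need a permutation of 0..3, so missing residue r = 2
Need (2 + s) mod 4 = 2; smallest s = (2 - 2) mod 4 = 0

Answer: 0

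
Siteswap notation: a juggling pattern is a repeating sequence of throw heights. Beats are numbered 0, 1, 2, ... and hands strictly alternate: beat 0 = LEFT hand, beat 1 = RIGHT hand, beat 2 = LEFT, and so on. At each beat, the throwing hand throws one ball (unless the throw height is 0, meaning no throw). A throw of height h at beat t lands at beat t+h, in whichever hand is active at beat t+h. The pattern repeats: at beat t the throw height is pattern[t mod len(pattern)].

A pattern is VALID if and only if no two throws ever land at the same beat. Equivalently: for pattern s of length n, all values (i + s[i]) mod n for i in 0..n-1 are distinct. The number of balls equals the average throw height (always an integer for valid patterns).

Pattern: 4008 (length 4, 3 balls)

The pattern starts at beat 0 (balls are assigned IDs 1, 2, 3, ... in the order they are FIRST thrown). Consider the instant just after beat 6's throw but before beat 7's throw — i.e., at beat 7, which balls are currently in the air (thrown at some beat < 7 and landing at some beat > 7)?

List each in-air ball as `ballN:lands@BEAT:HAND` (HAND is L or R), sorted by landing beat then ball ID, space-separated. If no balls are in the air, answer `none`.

Answer: ball1:lands@8:L ball2:lands@11:R

Derivation:
Beat 0 (L): throw ball1 h=4 -> lands@4:L; in-air after throw: [b1@4:L]
Beat 3 (R): throw ball2 h=8 -> lands@11:R; in-air after throw: [b1@4:L b2@11:R]
Beat 4 (L): throw ball1 h=4 -> lands@8:L; in-air after throw: [b1@8:L b2@11:R]
Beat 7 (R): throw ball3 h=8 -> lands@15:R; in-air after throw: [b1@8:L b2@11:R b3@15:R]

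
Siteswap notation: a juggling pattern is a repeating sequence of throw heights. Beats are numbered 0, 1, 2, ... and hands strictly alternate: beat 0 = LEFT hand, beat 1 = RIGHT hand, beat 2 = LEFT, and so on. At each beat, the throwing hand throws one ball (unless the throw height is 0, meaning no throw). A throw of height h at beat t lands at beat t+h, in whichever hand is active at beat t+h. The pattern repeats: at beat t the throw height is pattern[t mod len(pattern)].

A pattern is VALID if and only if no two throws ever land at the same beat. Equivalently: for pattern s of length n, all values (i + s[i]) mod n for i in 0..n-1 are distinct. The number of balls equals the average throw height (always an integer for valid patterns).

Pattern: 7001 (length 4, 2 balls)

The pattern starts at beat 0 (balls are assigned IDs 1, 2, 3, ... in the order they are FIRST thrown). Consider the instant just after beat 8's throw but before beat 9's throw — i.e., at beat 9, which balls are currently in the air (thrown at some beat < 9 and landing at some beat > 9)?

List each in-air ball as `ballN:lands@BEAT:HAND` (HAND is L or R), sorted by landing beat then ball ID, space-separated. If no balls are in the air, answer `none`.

Answer: ball2:lands@11:R ball1:lands@15:R

Derivation:
Beat 0 (L): throw ball1 h=7 -> lands@7:R; in-air after throw: [b1@7:R]
Beat 3 (R): throw ball2 h=1 -> lands@4:L; in-air after throw: [b2@4:L b1@7:R]
Beat 4 (L): throw ball2 h=7 -> lands@11:R; in-air after throw: [b1@7:R b2@11:R]
Beat 7 (R): throw ball1 h=1 -> lands@8:L; in-air after throw: [b1@8:L b2@11:R]
Beat 8 (L): throw ball1 h=7 -> lands@15:R; in-air after throw: [b2@11:R b1@15:R]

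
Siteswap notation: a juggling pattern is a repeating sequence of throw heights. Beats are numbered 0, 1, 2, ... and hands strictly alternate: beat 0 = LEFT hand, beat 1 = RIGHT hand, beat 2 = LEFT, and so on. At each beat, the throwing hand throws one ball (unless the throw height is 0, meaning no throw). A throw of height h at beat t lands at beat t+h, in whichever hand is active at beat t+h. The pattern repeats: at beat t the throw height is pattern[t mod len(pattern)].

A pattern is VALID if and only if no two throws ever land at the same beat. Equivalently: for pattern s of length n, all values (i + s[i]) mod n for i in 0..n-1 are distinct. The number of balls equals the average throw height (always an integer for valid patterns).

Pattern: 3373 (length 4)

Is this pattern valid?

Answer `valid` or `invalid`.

i=0: (i + s[i]) mod n = (0 + 3) mod 4 = 3
i=1: (i + s[i]) mod n = (1 + 3) mod 4 = 0
i=2: (i + s[i]) mod n = (2 + 7) mod 4 = 1
i=3: (i + s[i]) mod n = (3 + 3) mod 4 = 2
Residues: [3, 0, 1, 2], distinct: True

Answer: valid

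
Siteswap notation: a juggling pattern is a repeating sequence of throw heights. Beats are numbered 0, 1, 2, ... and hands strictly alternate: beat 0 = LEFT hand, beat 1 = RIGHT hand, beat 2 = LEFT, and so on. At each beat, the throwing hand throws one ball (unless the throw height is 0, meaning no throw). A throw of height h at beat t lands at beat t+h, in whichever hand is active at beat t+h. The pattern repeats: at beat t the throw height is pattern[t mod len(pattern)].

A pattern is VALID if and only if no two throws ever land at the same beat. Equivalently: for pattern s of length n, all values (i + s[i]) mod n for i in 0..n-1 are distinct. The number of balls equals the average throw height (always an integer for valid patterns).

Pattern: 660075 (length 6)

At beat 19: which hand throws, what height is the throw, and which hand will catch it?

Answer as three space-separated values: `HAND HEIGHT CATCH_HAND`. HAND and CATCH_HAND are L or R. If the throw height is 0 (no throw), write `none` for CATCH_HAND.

Answer: R 6 R

Derivation:
Beat 19: 19 mod 2 = 1, so hand = R
Throw height = pattern[19 mod 6] = pattern[1] = 6
Lands at beat 19+6=25, 25 mod 2 = 1, so catch hand = R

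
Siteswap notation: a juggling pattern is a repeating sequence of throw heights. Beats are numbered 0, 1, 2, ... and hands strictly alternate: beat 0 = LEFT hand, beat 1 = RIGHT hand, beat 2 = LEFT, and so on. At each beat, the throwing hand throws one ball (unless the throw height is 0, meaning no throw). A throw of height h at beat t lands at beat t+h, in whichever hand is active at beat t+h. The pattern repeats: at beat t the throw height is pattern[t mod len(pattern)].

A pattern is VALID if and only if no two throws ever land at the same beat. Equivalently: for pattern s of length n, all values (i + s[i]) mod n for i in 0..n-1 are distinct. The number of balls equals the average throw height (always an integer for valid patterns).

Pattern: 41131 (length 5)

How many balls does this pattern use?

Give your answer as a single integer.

Pattern = [4, 1, 1, 3, 1], length n = 5
  position 0: throw height = 4, running sum = 4
  position 1: throw height = 1, running sum = 5
  position 2: throw height = 1, running sum = 6
  position 3: throw height = 3, running sum = 9
  position 4: throw height = 1, running sum = 10
Total sum = 10; balls = sum / n = 10 / 5 = 2

Answer: 2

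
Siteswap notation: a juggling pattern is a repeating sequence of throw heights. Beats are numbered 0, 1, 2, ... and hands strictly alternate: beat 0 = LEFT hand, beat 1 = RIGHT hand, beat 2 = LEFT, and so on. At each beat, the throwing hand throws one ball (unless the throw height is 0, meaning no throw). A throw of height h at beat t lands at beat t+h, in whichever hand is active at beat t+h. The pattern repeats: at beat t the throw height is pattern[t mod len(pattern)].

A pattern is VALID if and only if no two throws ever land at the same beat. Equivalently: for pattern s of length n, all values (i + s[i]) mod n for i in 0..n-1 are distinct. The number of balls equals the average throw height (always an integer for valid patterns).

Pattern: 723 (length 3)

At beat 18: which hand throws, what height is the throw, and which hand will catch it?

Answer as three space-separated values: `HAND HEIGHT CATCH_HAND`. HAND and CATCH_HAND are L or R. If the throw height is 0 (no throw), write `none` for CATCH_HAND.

Answer: L 7 R

Derivation:
Beat 18: 18 mod 2 = 0, so hand = L
Throw height = pattern[18 mod 3] = pattern[0] = 7
Lands at beat 18+7=25, 25 mod 2 = 1, so catch hand = R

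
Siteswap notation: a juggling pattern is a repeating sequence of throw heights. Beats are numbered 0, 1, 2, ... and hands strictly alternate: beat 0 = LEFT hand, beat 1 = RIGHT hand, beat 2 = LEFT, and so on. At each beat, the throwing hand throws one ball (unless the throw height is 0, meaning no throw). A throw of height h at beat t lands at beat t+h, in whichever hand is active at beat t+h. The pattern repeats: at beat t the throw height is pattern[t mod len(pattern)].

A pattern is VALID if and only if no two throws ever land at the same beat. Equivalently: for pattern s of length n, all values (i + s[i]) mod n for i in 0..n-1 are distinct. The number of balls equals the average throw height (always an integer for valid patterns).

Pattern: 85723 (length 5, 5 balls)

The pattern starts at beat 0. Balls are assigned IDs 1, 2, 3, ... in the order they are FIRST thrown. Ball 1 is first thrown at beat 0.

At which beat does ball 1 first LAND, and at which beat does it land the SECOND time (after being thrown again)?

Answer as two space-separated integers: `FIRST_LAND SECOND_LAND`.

Beat 0 (L): throw ball1 h=8 -> lands@8:L; in-air after throw: [b1@8:L]
Beat 1 (R): throw ball2 h=5 -> lands@6:L; in-air after throw: [b2@6:L b1@8:L]
Beat 2 (L): throw ball3 h=7 -> lands@9:R; in-air after throw: [b2@6:L b1@8:L b3@9:R]
Beat 3 (R): throw ball4 h=2 -> lands@5:R; in-air after throw: [b4@5:R b2@6:L b1@8:L b3@9:R]
Beat 4 (L): throw ball5 h=3 -> lands@7:R; in-air after throw: [b4@5:R b2@6:L b5@7:R b1@8:L b3@9:R]
Beat 5 (R): throw ball4 h=8 -> lands@13:R; in-air after throw: [b2@6:L b5@7:R b1@8:L b3@9:R b4@13:R]
Beat 6 (L): throw ball2 h=5 -> lands@11:R; in-air after throw: [b5@7:R b1@8:L b3@9:R b2@11:R b4@13:R]
Beat 7 (R): throw ball5 h=7 -> lands@14:L; in-air after throw: [b1@8:L b3@9:R b2@11:R b4@13:R b5@14:L]
Beat 8 (L): throw ball1 h=2 -> lands@10:L; in-air after throw: [b3@9:R b1@10:L b2@11:R b4@13:R b5@14:L]
Beat 9 (R): throw ball3 h=3 -> lands@12:L; in-air after throw: [b1@10:L b2@11:R b3@12:L b4@13:R b5@14:L]
Beat 10 (L): throw ball1 h=8 -> lands@18:L; in-air after throw: [b2@11:R b3@12:L b4@13:R b5@14:L b1@18:L]
Ball 1: thrown@0 h=8 -> first land @8; rethrown@8 h=2 -> second land @10

Answer: 8 10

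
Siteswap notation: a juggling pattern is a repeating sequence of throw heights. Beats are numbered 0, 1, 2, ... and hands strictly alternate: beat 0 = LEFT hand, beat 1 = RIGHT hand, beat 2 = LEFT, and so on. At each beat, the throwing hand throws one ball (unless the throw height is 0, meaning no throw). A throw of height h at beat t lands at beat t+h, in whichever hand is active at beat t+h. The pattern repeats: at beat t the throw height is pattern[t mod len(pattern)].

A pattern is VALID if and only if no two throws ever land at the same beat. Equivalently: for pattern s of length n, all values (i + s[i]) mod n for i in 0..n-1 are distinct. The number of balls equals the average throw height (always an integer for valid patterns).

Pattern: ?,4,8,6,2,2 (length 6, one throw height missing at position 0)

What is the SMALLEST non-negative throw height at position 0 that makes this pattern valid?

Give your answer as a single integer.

Answer: 2

Derivation:
i=0: s[i]=? (unknown)
i=1: (1 + 4) mod 6 = 5
i=2: (2 + 8) mod 6 = 4
i=3: (3 + 6) mod 6 = 3
i=4: (4 + 2) mod 6 = 0
i=5: (5 + 2) mod 6 = 1
Known residues: [0, 1, 3, 4, 5]; need a permutation of 0..5, so missing residue r = 2
Need (0 + s) mod 6 = 2; smallest s = (2 - 0) mod 6 = 2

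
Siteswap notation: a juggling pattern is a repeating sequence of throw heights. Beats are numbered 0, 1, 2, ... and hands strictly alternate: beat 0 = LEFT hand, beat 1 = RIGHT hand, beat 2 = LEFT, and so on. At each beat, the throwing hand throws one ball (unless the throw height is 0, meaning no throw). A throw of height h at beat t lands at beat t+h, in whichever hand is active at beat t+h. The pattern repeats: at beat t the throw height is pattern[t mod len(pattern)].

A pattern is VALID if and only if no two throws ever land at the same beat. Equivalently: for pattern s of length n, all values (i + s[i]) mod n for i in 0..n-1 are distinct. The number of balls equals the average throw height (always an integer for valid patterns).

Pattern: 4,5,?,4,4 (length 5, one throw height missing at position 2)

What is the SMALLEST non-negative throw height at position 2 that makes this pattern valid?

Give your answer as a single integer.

Answer: 3

Derivation:
i=0: (0 + 4) mod 5 = 4
i=1: (1 + 5) mod 5 = 1
i=2: s[i]=? (unknown)
i=3: (3 + 4) mod 5 = 2
i=4: (4 + 4) mod 5 = 3
Known residues: [1, 2, 3, 4]; need a permutation of 0..4, so missing residue r = 0
Need (2 + s) mod 5 = 0; smallest s = (0 - 2) mod 5 = 3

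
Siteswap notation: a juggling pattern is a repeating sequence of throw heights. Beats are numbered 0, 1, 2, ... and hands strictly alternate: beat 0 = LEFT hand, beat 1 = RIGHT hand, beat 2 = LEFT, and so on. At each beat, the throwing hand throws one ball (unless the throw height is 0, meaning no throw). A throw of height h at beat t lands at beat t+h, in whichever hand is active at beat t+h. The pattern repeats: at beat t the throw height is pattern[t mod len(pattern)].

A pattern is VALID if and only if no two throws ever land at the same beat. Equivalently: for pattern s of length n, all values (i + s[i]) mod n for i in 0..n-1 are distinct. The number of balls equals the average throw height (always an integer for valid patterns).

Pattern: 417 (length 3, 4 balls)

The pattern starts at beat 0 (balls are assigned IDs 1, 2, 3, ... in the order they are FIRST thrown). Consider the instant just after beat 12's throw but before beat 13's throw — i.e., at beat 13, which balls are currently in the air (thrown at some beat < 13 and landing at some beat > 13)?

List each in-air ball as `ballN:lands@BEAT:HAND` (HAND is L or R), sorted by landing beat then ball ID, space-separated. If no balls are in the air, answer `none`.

Beat 0 (L): throw ball1 h=4 -> lands@4:L; in-air after throw: [b1@4:L]
Beat 1 (R): throw ball2 h=1 -> lands@2:L; in-air after throw: [b2@2:L b1@4:L]
Beat 2 (L): throw ball2 h=7 -> lands@9:R; in-air after throw: [b1@4:L b2@9:R]
Beat 3 (R): throw ball3 h=4 -> lands@7:R; in-air after throw: [b1@4:L b3@7:R b2@9:R]
Beat 4 (L): throw ball1 h=1 -> lands@5:R; in-air after throw: [b1@5:R b3@7:R b2@9:R]
Beat 5 (R): throw ball1 h=7 -> lands@12:L; in-air after throw: [b3@7:R b2@9:R b1@12:L]
Beat 6 (L): throw ball4 h=4 -> lands@10:L; in-air after throw: [b3@7:R b2@9:R b4@10:L b1@12:L]
Beat 7 (R): throw ball3 h=1 -> lands@8:L; in-air after throw: [b3@8:L b2@9:R b4@10:L b1@12:L]
Beat 8 (L): throw ball3 h=7 -> lands@15:R; in-air after throw: [b2@9:R b4@10:L b1@12:L b3@15:R]
Beat 9 (R): throw ball2 h=4 -> lands@13:R; in-air after throw: [b4@10:L b1@12:L b2@13:R b3@15:R]
Beat 10 (L): throw ball4 h=1 -> lands@11:R; in-air after throw: [b4@11:R b1@12:L b2@13:R b3@15:R]
Beat 11 (R): throw ball4 h=7 -> lands@18:L; in-air after throw: [b1@12:L b2@13:R b3@15:R b4@18:L]
Beat 12 (L): throw ball1 h=4 -> lands@16:L; in-air after throw: [b2@13:R b3@15:R b1@16:L b4@18:L]
Beat 13 (R): throw ball2 h=1 -> lands@14:L; in-air after throw: [b2@14:L b3@15:R b1@16:L b4@18:L]

Answer: ball3:lands@15:R ball1:lands@16:L ball4:lands@18:L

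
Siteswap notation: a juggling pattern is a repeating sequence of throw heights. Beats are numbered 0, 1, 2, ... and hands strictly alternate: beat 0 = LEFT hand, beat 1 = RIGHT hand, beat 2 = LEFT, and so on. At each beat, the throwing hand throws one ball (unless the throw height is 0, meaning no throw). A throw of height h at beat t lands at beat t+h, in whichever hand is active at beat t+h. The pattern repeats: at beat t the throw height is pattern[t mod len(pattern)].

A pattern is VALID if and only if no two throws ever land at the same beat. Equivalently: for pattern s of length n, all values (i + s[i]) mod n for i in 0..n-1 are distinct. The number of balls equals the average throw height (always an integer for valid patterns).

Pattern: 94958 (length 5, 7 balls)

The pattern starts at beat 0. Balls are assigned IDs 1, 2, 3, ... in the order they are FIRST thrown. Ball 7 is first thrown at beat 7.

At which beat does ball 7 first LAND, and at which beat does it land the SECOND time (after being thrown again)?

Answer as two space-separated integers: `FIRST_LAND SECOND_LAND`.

Answer: 16 20

Derivation:
Beat 0 (L): throw ball1 h=9 -> lands@9:R; in-air after throw: [b1@9:R]
Beat 1 (R): throw ball2 h=4 -> lands@5:R; in-air after throw: [b2@5:R b1@9:R]
Beat 2 (L): throw ball3 h=9 -> lands@11:R; in-air after throw: [b2@5:R b1@9:R b3@11:R]
Beat 3 (R): throw ball4 h=5 -> lands@8:L; in-air after throw: [b2@5:R b4@8:L b1@9:R b3@11:R]
Beat 4 (L): throw ball5 h=8 -> lands@12:L; in-air after throw: [b2@5:R b4@8:L b1@9:R b3@11:R b5@12:L]
Beat 5 (R): throw ball2 h=9 -> lands@14:L; in-air after throw: [b4@8:L b1@9:R b3@11:R b5@12:L b2@14:L]
Beat 6 (L): throw ball6 h=4 -> lands@10:L; in-air after throw: [b4@8:L b1@9:R b6@10:L b3@11:R b5@12:L b2@14:L]
Beat 7 (R): throw ball7 h=9 -> lands@16:L; in-air after throw: [b4@8:L b1@9:R b6@10:L b3@11:R b5@12:L b2@14:L b7@16:L]
Beat 8 (L): throw ball4 h=5 -> lands@13:R; in-air after throw: [b1@9:R b6@10:L b3@11:R b5@12:L b4@13:R b2@14:L b7@16:L]
Beat 9 (R): throw ball1 h=8 -> lands@17:R; in-air after throw: [b6@10:L b3@11:R b5@12:L b4@13:R b2@14:L b7@16:L b1@17:R]
Beat 10 (L): throw ball6 h=9 -> lands@19:R; in-air after throw: [b3@11:R b5@12:L b4@13:R b2@14:L b7@16:L b1@17:R b6@19:R]
Beat 11 (R): throw ball3 h=4 -> lands@15:R; in-air after throw: [b5@12:L b4@13:R b2@14:L b3@15:R b7@16:L b1@17:R b6@19:R]
Beat 12 (L): throw ball5 h=9 -> lands@21:R; in-air after throw: [b4@13:R b2@14:L b3@15:R b7@16:L b1@17:R b6@19:R b5@21:R]
Beat 13 (R): throw ball4 h=5 -> lands@18:L; in-air after throw: [b2@14:L b3@15:R b7@16:L b1@17:R b4@18:L b6@19:R b5@21:R]
Beat 14 (L): throw ball2 h=8 -> lands@22:L; in-air after throw: [b3@15:R b7@16:L b1@17:R b4@18:L b6@19:R b5@21:R b2@22:L]
Beat 15 (R): throw ball3 h=9 -> lands@24:L; in-air after throw: [b7@16:L b1@17:R b4@18:L b6@19:R b5@21:R b2@22:L b3@24:L]
Beat 16 (L): throw ball7 h=4 -> lands@20:L; in-air after throw: [b1@17:R b4@18:L b6@19:R b7@20:L b5@21:R b2@22:L b3@24:L]
Beat 17 (R): throw ball1 h=9 -> lands@26:L; in-air after throw: [b4@18:L b6@19:R b7@20:L b5@21:R b2@22:L b3@24:L b1@26:L]
Beat 18 (L): throw ball4 h=5 -> lands@23:R; in-air after throw: [b6@19:R b7@20:L b5@21:R b2@22:L b4@23:R b3@24:L b1@26:L]
Beat 19 (R): throw ball6 h=8 -> lands@27:R; in-air after throw: [b7@20:L b5@21:R b2@22:L b4@23:R b3@24:L b1@26:L b6@27:R]
Beat 20 (L): throw ball7 h=9 -> lands@29:R; in-air after throw: [b5@21:R b2@22:L b4@23:R b3@24:L b1@26:L b6@27:R b7@29:R]
Ball 7: thrown@7 h=9 -> first land @16; rethrown@16 h=4 -> second land @20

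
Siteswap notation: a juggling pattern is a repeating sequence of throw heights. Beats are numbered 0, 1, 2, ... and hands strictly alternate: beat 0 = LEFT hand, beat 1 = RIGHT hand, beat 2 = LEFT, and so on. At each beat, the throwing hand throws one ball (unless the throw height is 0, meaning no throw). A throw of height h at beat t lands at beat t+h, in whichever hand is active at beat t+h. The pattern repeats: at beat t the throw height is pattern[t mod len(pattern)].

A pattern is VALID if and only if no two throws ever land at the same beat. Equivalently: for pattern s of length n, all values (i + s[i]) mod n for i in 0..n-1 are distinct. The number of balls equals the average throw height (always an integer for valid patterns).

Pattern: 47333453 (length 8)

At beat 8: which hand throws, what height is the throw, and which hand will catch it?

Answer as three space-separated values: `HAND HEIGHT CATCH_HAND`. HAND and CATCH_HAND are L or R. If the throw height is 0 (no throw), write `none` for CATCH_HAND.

Answer: L 4 L

Derivation:
Beat 8: 8 mod 2 = 0, so hand = L
Throw height = pattern[8 mod 8] = pattern[0] = 4
Lands at beat 8+4=12, 12 mod 2 = 0, so catch hand = L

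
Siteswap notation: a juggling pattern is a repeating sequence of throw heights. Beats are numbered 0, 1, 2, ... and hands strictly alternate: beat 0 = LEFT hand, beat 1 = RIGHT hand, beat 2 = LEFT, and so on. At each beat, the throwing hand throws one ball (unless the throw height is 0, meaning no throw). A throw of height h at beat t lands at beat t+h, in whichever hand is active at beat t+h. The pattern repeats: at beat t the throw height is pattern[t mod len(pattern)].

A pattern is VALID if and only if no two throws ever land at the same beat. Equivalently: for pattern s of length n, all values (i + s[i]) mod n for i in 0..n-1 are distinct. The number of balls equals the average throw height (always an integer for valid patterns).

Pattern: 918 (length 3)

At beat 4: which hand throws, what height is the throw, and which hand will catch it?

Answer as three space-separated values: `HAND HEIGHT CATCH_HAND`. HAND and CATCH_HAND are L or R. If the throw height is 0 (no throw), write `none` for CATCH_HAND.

Answer: L 1 R

Derivation:
Beat 4: 4 mod 2 = 0, so hand = L
Throw height = pattern[4 mod 3] = pattern[1] = 1
Lands at beat 4+1=5, 5 mod 2 = 1, so catch hand = R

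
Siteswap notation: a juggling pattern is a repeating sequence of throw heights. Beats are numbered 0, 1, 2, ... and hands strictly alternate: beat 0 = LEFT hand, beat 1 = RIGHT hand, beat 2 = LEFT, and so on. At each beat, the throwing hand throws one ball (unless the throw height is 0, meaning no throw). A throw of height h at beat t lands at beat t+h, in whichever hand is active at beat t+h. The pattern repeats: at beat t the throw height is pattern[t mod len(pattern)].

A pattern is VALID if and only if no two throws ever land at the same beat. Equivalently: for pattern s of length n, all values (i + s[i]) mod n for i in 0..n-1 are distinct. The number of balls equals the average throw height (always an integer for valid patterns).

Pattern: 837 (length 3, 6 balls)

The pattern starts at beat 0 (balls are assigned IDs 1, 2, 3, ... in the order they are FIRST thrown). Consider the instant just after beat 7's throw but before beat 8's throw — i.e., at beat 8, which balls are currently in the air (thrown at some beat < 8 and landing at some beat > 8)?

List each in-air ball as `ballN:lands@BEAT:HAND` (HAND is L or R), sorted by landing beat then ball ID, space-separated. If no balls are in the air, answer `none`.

Answer: ball3:lands@9:R ball2:lands@10:L ball4:lands@11:R ball5:lands@12:L ball6:lands@14:L

Derivation:
Beat 0 (L): throw ball1 h=8 -> lands@8:L; in-air after throw: [b1@8:L]
Beat 1 (R): throw ball2 h=3 -> lands@4:L; in-air after throw: [b2@4:L b1@8:L]
Beat 2 (L): throw ball3 h=7 -> lands@9:R; in-air after throw: [b2@4:L b1@8:L b3@9:R]
Beat 3 (R): throw ball4 h=8 -> lands@11:R; in-air after throw: [b2@4:L b1@8:L b3@9:R b4@11:R]
Beat 4 (L): throw ball2 h=3 -> lands@7:R; in-air after throw: [b2@7:R b1@8:L b3@9:R b4@11:R]
Beat 5 (R): throw ball5 h=7 -> lands@12:L; in-air after throw: [b2@7:R b1@8:L b3@9:R b4@11:R b5@12:L]
Beat 6 (L): throw ball6 h=8 -> lands@14:L; in-air after throw: [b2@7:R b1@8:L b3@9:R b4@11:R b5@12:L b6@14:L]
Beat 7 (R): throw ball2 h=3 -> lands@10:L; in-air after throw: [b1@8:L b3@9:R b2@10:L b4@11:R b5@12:L b6@14:L]
Beat 8 (L): throw ball1 h=7 -> lands@15:R; in-air after throw: [b3@9:R b2@10:L b4@11:R b5@12:L b6@14:L b1@15:R]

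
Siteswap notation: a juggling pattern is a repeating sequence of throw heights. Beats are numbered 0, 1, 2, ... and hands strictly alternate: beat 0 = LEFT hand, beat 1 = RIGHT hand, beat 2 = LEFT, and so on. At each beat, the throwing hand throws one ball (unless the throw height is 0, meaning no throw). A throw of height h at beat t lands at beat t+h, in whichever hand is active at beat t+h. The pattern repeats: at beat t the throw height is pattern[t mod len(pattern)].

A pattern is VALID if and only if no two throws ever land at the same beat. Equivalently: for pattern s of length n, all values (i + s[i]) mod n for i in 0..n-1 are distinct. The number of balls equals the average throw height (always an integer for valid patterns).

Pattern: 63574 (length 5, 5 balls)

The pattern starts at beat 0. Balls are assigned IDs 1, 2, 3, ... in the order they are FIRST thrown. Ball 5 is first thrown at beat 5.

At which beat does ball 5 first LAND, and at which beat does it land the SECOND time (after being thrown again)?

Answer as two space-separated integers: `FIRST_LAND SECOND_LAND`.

Answer: 11 14

Derivation:
Beat 0 (L): throw ball1 h=6 -> lands@6:L; in-air after throw: [b1@6:L]
Beat 1 (R): throw ball2 h=3 -> lands@4:L; in-air after throw: [b2@4:L b1@6:L]
Beat 2 (L): throw ball3 h=5 -> lands@7:R; in-air after throw: [b2@4:L b1@6:L b3@7:R]
Beat 3 (R): throw ball4 h=7 -> lands@10:L; in-air after throw: [b2@4:L b1@6:L b3@7:R b4@10:L]
Beat 4 (L): throw ball2 h=4 -> lands@8:L; in-air after throw: [b1@6:L b3@7:R b2@8:L b4@10:L]
Beat 5 (R): throw ball5 h=6 -> lands@11:R; in-air after throw: [b1@6:L b3@7:R b2@8:L b4@10:L b5@11:R]
Beat 6 (L): throw ball1 h=3 -> lands@9:R; in-air after throw: [b3@7:R b2@8:L b1@9:R b4@10:L b5@11:R]
Beat 7 (R): throw ball3 h=5 -> lands@12:L; in-air after throw: [b2@8:L b1@9:R b4@10:L b5@11:R b3@12:L]
Beat 8 (L): throw ball2 h=7 -> lands@15:R; in-air after throw: [b1@9:R b4@10:L b5@11:R b3@12:L b2@15:R]
Beat 9 (R): throw ball1 h=4 -> lands@13:R; in-air after throw: [b4@10:L b5@11:R b3@12:L b1@13:R b2@15:R]
Beat 10 (L): throw ball4 h=6 -> lands@16:L; in-air after throw: [b5@11:R b3@12:L b1@13:R b2@15:R b4@16:L]
Beat 11 (R): throw ball5 h=3 -> lands@14:L; in-air after throw: [b3@12:L b1@13:R b5@14:L b2@15:R b4@16:L]
Beat 12 (L): throw ball3 h=5 -> lands@17:R; in-air after throw: [b1@13:R b5@14:L b2@15:R b4@16:L b3@17:R]
Beat 13 (R): throw ball1 h=7 -> lands@20:L; in-air after throw: [b5@14:L b2@15:R b4@16:L b3@17:R b1@20:L]
Beat 14 (L): throw ball5 h=4 -> lands@18:L; in-air after throw: [b2@15:R b4@16:L b3@17:R b5@18:L b1@20:L]
Ball 5: thrown@5 h=6 -> first land @11; rethrown@11 h=3 -> second land @14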